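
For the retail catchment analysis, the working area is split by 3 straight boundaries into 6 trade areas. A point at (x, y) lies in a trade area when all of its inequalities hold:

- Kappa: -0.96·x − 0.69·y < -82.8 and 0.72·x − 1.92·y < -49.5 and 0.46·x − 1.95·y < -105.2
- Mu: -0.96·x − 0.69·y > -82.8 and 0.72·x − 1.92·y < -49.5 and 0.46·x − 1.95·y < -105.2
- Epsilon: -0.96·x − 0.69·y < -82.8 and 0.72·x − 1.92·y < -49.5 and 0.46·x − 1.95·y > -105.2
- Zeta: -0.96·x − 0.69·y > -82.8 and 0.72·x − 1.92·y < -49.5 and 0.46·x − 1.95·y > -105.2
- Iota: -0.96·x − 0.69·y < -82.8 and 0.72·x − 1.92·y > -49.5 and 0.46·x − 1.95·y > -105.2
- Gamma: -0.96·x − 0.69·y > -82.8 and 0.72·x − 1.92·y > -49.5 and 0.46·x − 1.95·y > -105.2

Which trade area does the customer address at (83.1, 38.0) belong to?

Iota

-0.96·83.1 − 0.69·38.0 = -105.996, which is < -82.8
0.72·83.1 − 1.92·38.0 = -13.128, which is > -49.5
0.46·83.1 − 1.95·38.0 = -35.874, which is > -105.2
This sign pattern matches Iota.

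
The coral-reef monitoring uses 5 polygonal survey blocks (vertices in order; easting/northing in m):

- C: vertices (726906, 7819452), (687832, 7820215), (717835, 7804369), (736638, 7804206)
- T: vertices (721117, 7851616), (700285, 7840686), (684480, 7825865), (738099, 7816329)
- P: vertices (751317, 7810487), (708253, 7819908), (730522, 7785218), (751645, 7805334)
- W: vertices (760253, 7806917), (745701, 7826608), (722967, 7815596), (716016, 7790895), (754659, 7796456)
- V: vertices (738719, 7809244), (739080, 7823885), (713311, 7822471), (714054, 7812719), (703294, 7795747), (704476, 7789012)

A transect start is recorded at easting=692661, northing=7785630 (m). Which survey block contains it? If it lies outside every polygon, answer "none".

none

Cast a ray rightward from (692661, 7785630). For each polygon, the edges (by vertex number in listed order) whose endpoints lie on opposite sides of northing = 7785630, where each meets that height, and whether that is right or left of the point:
C: no edge straddles that height → 0 crossings.
T: no edge straddles that height → 0 crossings.
P: 2–3 at easting≈730257.5 (right), 3–4 at easting≈730954.6 (right) → 2 crossings.
W: no edge straddles that height → 0 crossings.
V: no edge straddles that height → 0 crossings.
All counts are even, so the point lies outside every listed polygon.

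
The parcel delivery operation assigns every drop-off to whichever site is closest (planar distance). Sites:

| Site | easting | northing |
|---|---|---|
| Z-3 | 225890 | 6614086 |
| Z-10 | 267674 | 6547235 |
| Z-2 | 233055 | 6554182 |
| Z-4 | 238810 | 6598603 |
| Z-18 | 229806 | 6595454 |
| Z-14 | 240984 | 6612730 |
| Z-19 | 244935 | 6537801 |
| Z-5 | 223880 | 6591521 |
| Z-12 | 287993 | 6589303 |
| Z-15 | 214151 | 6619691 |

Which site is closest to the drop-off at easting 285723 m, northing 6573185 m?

Z-12

Squared distances to each site:
Z-3: 5252879690.000; Z-10: 999168901.000; Z-2: 3135032233.000; Z-4: 2846904293.000; Z-18: 3622619250.000; Z-14: 3565385146.000; Z-19: 2915688400.000; Z-5: 4160765545.000; Z-12: 264942824.000; Z-15: 7285359220.000.
Minimum at Z-12.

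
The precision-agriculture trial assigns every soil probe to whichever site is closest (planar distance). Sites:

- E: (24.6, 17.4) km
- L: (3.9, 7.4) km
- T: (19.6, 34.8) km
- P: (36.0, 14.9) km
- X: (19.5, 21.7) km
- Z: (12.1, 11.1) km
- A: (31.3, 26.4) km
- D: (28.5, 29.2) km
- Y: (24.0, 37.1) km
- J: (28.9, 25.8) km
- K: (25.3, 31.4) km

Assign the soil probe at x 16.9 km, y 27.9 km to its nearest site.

X

Squared distances to each site:
E: 169.540; L: 589.250; T: 54.900; P: 533.810; X: 45.200; Z: 305.280; A: 209.610; D: 136.250; Y: 135.050; J: 148.410; K: 82.810.
Minimum at X.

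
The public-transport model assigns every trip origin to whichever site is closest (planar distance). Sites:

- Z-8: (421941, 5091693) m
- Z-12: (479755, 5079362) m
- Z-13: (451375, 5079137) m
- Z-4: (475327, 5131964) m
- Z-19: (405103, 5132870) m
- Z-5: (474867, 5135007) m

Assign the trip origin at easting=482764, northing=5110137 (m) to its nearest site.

Z-4

Squared distances to each site:
Z-8: 4039618465.000; Z-12: 956154706.000; Z-13: 1946269321.000; Z-4: 531726898.000; Z-19: 6548020210.000; Z-5: 680879509.000.
Minimum at Z-4.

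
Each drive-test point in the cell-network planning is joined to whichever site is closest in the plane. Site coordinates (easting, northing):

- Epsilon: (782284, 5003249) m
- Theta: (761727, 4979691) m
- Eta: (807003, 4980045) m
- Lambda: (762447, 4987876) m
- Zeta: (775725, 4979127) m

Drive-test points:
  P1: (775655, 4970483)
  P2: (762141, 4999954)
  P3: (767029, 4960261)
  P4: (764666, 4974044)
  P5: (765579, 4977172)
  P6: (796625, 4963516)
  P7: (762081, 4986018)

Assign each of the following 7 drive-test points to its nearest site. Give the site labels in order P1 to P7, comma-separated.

P1 → Zeta (d²=74723636.00)
P2 → Lambda (d²=145971720.00)
P3 → Theta (d²=405636104.00)
P4 → Theta (d²=40526330.00)
P5 → Theta (d²=21183265.00)
P6 → Eta (d²=380910725.00)
P7 → Lambda (d²=3586120.00)

Zeta, Lambda, Theta, Theta, Theta, Eta, Lambda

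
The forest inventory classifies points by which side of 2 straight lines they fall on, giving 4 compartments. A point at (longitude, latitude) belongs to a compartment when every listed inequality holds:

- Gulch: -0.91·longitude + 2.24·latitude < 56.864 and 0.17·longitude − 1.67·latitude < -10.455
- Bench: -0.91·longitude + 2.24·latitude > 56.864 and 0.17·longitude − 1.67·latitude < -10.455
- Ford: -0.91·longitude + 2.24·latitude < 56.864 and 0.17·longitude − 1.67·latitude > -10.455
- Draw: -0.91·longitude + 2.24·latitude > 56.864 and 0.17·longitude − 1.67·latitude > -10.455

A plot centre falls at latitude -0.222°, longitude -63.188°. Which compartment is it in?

Draw

-0.91·-63.188 + 2.24·-0.222 = 57.004, which is > 56.864
0.17·-63.188 − 1.67·-0.222 = -10.371, which is > -10.455
This sign pattern matches Draw.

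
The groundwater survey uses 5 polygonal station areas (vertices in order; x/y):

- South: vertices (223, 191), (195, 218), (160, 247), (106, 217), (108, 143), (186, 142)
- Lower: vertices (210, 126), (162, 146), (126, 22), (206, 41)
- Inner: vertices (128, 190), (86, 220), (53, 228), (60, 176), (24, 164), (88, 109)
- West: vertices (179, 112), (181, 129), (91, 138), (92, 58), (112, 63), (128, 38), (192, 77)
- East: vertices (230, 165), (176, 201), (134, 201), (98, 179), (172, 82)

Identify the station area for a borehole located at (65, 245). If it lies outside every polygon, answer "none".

Cast a ray rightward from (65, 245). For each polygon, the edges (by vertex number in listed order) whose endpoints lie on opposite sides of y = 245, where each meets that height, and whether that is right or left of the point:
South: 2–3 at x≈162.4 (right), 3–4 at x≈156.4 (right) → 2 crossings.
Lower: no edge straddles that height → 0 crossings.
Inner: no edge straddles that height → 0 crossings.
West: no edge straddles that height → 0 crossings.
East: no edge straddles that height → 0 crossings.
All counts are even, so the point lies outside every listed polygon.

none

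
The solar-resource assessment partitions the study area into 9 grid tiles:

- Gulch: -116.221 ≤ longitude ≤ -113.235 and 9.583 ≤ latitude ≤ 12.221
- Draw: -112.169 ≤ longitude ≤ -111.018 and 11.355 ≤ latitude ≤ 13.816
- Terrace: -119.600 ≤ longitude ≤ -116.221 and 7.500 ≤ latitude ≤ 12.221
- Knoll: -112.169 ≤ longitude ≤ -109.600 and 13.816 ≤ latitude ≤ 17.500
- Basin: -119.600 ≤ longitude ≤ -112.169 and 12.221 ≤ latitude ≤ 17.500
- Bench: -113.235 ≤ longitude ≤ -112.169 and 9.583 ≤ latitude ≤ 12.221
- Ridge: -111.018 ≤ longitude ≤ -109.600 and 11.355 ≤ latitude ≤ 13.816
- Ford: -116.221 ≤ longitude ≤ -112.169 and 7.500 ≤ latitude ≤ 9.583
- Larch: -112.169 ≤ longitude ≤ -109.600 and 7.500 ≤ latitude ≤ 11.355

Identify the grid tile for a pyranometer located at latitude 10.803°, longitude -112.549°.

Bench

The point has longitude = -112.549 and latitude = 10.803.
Only Bench satisfies -113.235 ≤ longitude ≤ -112.169 and 9.583 ≤ latitude ≤ 12.221.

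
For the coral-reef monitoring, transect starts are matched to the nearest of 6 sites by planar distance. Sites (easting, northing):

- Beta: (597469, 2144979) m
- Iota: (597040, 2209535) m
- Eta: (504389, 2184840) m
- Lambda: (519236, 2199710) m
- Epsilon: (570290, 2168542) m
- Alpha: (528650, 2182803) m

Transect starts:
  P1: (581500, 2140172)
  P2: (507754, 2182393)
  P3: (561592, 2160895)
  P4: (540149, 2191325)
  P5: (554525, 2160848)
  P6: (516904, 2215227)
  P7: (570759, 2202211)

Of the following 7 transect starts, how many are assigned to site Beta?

P1 → Beta
P2 → Eta
P3 → Epsilon
P4 → Alpha
P5 → Epsilon
P6 → Lambda
P7 → Iota
1 of the 7 goes to Beta.

1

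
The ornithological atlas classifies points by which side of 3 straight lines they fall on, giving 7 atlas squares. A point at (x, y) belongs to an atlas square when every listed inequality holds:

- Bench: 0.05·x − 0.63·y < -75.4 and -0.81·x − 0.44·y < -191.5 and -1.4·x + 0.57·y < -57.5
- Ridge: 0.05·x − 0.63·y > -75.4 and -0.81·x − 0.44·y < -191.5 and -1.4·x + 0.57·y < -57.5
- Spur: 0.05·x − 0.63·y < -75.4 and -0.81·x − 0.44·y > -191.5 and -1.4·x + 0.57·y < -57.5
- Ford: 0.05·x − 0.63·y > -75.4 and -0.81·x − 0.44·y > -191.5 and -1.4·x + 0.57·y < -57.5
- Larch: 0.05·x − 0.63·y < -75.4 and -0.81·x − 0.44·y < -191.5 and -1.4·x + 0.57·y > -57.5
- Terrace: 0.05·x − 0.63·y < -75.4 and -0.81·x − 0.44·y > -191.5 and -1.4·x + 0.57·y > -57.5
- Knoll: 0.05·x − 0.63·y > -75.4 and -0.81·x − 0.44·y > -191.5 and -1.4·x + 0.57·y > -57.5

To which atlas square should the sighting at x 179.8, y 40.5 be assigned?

Ford

0.05·179.8 − 0.63·40.5 = -16.525, which is > -75.4
-0.81·179.8 − 0.44·40.5 = -163.458, which is > -191.5
-1.4·179.8 + 0.57·40.5 = -228.635, which is < -57.5
This sign pattern matches Ford.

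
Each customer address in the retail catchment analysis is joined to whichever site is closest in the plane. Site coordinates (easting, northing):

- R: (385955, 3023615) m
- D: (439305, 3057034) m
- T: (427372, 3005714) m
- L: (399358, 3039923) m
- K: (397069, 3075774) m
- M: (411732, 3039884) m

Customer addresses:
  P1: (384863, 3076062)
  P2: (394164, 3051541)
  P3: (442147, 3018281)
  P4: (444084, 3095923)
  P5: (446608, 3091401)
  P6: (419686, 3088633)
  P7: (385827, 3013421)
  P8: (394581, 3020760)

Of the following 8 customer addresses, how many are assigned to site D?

2

P1 → K
P2 → L
P3 → T
P4 → D
P5 → D
P6 → K
P7 → R
P8 → R
2 of the 8 go to D.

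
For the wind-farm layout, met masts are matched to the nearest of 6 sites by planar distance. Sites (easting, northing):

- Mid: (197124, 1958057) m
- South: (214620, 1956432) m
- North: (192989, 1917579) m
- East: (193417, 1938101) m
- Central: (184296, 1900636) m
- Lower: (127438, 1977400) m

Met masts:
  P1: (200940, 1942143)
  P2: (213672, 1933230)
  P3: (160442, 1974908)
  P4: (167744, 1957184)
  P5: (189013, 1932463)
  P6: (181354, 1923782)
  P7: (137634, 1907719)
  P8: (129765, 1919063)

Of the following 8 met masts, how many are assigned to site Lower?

P1 → East
P2 → East
P3 → Lower
P4 → Mid
P5 → East
P6 → North
P7 → Central
P8 → Central
1 of the 8 goes to Lower.

1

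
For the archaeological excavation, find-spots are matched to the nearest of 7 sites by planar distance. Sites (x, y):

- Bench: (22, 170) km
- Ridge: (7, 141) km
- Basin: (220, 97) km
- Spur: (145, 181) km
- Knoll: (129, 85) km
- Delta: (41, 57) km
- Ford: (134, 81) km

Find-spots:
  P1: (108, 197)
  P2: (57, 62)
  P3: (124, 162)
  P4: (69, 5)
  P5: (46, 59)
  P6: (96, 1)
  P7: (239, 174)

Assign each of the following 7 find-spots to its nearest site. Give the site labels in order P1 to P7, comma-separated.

P1 → Spur (d²=1625.00)
P2 → Delta (d²=281.00)
P3 → Spur (d²=802.00)
P4 → Delta (d²=3488.00)
P5 → Delta (d²=29.00)
P6 → Delta (d²=6161.00)
P7 → Basin (d²=6290.00)

Spur, Delta, Spur, Delta, Delta, Delta, Basin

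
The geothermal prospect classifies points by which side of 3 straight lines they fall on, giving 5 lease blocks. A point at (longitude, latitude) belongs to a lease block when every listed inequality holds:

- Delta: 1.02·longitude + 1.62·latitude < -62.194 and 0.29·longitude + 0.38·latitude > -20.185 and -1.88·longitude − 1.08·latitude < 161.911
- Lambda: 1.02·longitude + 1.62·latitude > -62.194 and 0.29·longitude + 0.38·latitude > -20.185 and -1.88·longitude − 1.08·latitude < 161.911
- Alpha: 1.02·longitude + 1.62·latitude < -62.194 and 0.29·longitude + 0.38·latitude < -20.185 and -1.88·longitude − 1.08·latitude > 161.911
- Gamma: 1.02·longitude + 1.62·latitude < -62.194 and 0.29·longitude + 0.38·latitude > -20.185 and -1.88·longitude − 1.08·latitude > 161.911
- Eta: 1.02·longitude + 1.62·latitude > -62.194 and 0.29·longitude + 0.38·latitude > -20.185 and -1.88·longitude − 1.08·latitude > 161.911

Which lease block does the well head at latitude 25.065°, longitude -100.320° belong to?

1.02·-100.320 + 1.62·25.065 = -61.721, which is > -62.194
0.29·-100.320 + 0.38·25.065 = -19.568, which is > -20.185
-1.88·-100.320 − 1.08·25.065 = 161.531, which is < 161.911
This sign pattern matches Lambda.

Lambda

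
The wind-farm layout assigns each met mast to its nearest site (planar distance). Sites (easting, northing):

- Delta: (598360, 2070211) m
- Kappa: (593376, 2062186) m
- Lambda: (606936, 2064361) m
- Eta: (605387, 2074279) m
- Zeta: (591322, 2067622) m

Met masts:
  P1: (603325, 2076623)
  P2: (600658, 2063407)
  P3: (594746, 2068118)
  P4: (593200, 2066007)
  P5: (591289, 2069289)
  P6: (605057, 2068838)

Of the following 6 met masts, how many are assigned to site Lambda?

2

P1 → Eta
P2 → Lambda
P3 → Zeta
P4 → Zeta
P5 → Zeta
P6 → Lambda
2 of the 6 go to Lambda.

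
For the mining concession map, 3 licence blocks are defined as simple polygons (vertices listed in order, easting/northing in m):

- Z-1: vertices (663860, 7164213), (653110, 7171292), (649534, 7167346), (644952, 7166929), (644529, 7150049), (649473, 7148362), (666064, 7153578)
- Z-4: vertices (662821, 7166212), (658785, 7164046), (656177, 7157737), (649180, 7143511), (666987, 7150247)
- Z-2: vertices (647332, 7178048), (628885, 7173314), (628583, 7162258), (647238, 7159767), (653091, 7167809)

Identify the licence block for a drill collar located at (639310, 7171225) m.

Z-2

Cast a ray rightward from (639310, 7171225). For each polygon, the edges (by vertex number in listed order) whose endpoints lie on opposite sides of northing = 7171225, where each meets that height, and whether that is right or left of the point:
Z-1: 1–2 at easting≈653211.7 (right), 2–3 at easting≈653049.3 (right) → 2 crossings.
Z-4: no edge straddles that height → 0 crossings.
Z-2: 2–3 at easting≈628827.9 (left), 5–1 at easting≈651169.6 (right) → 1 crossing.
Only Z-2 has an odd count, so the point is inside Z-2.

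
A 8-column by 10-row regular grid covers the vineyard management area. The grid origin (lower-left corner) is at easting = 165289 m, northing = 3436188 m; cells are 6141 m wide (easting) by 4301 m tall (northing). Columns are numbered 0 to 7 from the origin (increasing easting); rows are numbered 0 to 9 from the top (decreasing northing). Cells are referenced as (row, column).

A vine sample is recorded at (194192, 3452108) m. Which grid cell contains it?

Column index: ⌊(194192 − 165289) / 6141⌋ = ⌊4.707⌋ = 4
Row offset from origin: ⌊(3452108 − 3436188) / 4301⌋ = ⌊3.701⌋ = 3 → row 6 (counted from top)

(6, 4)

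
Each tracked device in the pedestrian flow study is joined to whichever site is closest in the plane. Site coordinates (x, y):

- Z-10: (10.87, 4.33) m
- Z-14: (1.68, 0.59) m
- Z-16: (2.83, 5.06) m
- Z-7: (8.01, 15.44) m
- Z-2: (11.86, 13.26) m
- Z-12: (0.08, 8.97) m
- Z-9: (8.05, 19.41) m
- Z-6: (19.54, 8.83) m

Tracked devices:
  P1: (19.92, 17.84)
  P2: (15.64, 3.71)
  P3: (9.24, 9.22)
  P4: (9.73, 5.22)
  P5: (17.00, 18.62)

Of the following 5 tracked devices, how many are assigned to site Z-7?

P1 → Z-6
P2 → Z-10
P3 → Z-2
P4 → Z-10
P5 → Z-2
0 of the 5 go to Z-7.

0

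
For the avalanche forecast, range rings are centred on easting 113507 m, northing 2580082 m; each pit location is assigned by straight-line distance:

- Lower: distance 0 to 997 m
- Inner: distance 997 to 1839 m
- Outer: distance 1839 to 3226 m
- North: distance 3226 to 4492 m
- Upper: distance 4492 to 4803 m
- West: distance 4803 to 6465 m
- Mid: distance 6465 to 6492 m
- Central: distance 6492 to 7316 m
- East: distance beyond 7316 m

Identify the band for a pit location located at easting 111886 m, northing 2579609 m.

Distance = √((111886−113507)² + (2579609−2580082)²) = √(2627641.000 + 223729.000) = 1688.600 m.
997 ≤ 1688.600 < 1839 → Inner.

Inner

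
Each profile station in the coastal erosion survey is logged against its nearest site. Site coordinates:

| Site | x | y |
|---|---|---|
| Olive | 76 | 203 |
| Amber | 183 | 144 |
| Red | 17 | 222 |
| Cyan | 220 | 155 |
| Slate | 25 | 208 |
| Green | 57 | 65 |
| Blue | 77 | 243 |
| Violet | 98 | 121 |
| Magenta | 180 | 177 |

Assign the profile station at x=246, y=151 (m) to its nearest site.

Cyan

Squared distances to each site:
Olive: 31604.000; Amber: 4018.000; Red: 57482.000; Cyan: 692.000; Slate: 52090.000; Green: 43117.000; Blue: 37025.000; Violet: 22804.000; Magenta: 5032.000.
Minimum at Cyan.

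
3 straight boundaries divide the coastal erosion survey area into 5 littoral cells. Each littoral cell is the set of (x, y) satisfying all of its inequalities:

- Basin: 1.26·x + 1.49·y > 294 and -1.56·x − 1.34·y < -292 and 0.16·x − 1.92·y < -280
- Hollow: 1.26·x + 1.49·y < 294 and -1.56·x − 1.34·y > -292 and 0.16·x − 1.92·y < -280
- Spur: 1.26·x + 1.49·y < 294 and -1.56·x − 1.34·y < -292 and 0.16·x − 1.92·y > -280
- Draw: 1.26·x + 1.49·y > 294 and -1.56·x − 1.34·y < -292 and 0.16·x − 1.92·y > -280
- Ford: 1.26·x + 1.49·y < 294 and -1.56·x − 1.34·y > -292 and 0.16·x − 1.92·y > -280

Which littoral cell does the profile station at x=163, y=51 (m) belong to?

1.26·163 + 1.49·51 = 281.370, which is < 294
-1.56·163 − 1.34·51 = -322.620, which is < -292
0.16·163 − 1.92·51 = -71.840, which is > -280
This sign pattern matches Spur.

Spur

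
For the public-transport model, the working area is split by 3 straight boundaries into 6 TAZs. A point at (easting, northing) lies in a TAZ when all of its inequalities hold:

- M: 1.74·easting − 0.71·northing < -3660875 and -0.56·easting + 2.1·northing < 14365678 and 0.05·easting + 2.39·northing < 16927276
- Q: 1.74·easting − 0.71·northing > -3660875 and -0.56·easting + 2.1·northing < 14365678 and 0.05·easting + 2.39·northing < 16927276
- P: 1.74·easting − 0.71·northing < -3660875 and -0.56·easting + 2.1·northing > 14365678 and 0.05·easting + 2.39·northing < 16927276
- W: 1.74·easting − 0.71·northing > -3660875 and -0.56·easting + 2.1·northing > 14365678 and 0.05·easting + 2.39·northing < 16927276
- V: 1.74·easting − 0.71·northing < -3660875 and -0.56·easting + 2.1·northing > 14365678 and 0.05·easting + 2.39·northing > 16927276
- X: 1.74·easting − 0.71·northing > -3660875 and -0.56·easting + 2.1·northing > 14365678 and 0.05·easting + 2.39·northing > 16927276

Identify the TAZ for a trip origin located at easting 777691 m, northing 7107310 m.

V

1.74·777691 − 0.71·7107310 = -3693007.760, which is < -3660875
-0.56·777691 + 2.1·7107310 = 14489844.040, which is > 14365678
0.05·777691 + 2.39·7107310 = 17025355.450, which is > 16927276
This sign pattern matches V.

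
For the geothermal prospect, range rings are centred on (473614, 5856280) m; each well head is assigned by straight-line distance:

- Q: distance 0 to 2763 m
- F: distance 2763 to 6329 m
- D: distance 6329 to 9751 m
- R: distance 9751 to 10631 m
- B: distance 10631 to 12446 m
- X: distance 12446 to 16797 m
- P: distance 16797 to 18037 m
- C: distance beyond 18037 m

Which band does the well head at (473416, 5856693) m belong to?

Distance = √((473416−473614)² + (5856693−5856280)²) = √(39204.000 + 170569.000) = 458.010 m.
0 ≤ 458.010 < 2763 → Q.

Q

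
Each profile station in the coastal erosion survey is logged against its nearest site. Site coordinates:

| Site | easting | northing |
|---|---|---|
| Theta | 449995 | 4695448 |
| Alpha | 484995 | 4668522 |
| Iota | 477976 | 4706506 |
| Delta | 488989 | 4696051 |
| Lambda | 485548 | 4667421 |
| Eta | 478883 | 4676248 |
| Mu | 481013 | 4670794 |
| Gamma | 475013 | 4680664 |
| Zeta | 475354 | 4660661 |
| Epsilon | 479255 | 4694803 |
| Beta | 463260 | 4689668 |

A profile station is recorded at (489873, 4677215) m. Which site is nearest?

Squared distances to each site:
Theta: 1922697173.000; Alpha: 99363133.000; Iota: 999501290.000; Delta: 355576352.000; Lambda: 114628061.000; Eta: 121715189.000; Mu: 119728841.000; Gamma: 232715201.000; Zeta: 484836277.000; Epsilon: 422079668.000; Beta: 863328978.000.
Minimum at Alpha.

Alpha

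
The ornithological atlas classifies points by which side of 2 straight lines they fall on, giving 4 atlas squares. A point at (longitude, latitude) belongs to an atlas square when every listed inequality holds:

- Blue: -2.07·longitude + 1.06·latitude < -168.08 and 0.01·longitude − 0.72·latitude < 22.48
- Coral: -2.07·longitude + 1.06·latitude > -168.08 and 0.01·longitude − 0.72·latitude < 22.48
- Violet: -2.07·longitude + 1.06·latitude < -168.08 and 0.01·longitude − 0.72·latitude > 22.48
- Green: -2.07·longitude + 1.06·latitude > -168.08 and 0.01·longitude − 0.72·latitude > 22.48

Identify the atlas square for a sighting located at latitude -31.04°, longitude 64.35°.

Green

-2.07·64.35 + 1.06·-31.04 = -166.107, which is > -168.08
0.01·64.35 − 0.72·-31.04 = 22.992, which is > 22.48
This sign pattern matches Green.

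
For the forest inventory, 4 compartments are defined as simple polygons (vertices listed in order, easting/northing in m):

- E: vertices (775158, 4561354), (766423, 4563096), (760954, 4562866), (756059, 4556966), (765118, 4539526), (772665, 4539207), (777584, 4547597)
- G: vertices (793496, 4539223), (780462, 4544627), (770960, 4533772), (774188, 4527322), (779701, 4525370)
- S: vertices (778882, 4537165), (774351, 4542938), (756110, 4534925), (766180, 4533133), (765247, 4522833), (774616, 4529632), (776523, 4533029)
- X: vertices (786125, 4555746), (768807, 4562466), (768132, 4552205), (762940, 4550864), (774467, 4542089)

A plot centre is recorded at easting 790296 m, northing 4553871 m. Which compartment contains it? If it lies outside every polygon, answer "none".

Cast a ray rightward from (790296, 4553871). For each polygon, the edges (by vertex number in listed order) whose endpoints lie on opposite sides of northing = 4553871, where each meets that height, and whether that is right or left of the point:
E: 4–5 at easting≈757666.7 (left), 7–1 at easting≈776477.6 (left) → 0 crossings.
G: no edge straddles that height → 0 crossings.
S: no edge straddles that height → 0 crossings.
X: 2–3 at easting≈768241.6 (left), 5–1 at easting≈784524.4 (left) → 0 crossings.
All counts are even, so the point lies outside every listed polygon.

none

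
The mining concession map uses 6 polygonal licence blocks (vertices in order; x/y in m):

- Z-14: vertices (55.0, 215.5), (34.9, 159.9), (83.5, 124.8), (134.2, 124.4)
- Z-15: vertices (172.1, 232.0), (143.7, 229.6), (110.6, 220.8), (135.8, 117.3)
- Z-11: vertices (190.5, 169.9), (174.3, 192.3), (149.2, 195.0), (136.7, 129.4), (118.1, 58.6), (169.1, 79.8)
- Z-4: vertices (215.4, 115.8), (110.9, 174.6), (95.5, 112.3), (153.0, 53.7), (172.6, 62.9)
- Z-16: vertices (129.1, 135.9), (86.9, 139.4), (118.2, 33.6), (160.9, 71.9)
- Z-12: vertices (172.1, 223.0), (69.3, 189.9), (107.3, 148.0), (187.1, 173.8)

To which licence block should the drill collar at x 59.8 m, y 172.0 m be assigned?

Cast a ray rightward from (59.8, 172.0). For each polygon, the edges (by vertex number in listed order) whose endpoints lie on opposite sides of y = 172.0, where each meets that height, and whether that is right or left of the point:
Z-14: 1–2 at x≈39.27 (left), 4–1 at x≈92.82 (right) → 1 crossing.
Z-15: 3–4 at x≈122.48 (right), 4–1 at x≈153.11 (right) → 2 crossings.
Z-11: 1–2 at x≈188.98 (right), 3–4 at x≈144.82 (right) → 2 crossings.
Z-4: 1–2 at x≈115.52 (right), 2–3 at x≈110.26 (right) → 2 crossings.
Z-16: no edge straddles that height → 0 crossings.
Z-12: 2–3 at x≈85.53 (right), 3–4 at x≈181.53 (right) → 2 crossings.
Only Z-14 has an odd count, so the point is inside Z-14.

Z-14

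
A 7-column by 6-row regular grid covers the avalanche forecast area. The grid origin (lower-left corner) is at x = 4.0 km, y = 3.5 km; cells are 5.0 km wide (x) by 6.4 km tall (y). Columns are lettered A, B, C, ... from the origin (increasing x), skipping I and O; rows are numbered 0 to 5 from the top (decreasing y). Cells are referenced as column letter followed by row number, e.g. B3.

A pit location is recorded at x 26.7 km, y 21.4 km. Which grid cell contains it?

Column index: ⌊(26.7 − 4.0) / 5.0⌋ = ⌊4.540⌋ = 4 → column E
Row offset from origin: ⌊(21.4 − 3.5) / 6.4⌋ = ⌊2.797⌋ = 2 → row 3 (counted from top)

E3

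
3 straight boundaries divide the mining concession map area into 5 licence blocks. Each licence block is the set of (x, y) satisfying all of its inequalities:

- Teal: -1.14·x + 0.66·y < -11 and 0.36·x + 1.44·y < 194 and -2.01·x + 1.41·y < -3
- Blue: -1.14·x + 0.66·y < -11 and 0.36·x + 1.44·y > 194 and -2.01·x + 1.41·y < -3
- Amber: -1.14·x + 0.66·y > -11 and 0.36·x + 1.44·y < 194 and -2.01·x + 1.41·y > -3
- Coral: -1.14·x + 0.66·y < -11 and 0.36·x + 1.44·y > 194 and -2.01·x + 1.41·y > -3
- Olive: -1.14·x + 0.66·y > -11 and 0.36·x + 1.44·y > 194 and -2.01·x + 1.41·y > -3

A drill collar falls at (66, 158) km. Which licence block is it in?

Olive

-1.14·66 + 0.66·158 = 29.040, which is > -11
0.36·66 + 1.44·158 = 251.280, which is > 194
-2.01·66 + 1.41·158 = 90.120, which is > -3
This sign pattern matches Olive.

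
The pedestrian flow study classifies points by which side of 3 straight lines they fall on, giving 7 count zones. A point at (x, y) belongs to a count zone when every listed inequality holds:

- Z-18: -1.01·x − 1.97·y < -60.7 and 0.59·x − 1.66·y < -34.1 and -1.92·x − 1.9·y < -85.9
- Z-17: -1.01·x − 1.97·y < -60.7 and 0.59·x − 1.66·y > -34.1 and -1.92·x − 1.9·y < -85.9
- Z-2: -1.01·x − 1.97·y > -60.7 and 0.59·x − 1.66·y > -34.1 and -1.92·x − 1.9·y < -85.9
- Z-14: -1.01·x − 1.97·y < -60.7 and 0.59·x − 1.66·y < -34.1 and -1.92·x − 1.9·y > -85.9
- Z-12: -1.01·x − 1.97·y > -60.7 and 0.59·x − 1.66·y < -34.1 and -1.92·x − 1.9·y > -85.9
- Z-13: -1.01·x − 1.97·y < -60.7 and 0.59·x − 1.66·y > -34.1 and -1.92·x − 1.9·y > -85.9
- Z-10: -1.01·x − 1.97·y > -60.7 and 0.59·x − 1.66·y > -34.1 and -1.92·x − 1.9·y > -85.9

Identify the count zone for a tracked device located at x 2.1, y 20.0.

Z-10

-1.01·2.1 − 1.97·20.0 = -41.521, which is > -60.7
0.59·2.1 − 1.66·20.0 = -31.961, which is > -34.1
-1.92·2.1 − 1.9·20.0 = -42.032, which is > -85.9
This sign pattern matches Z-10.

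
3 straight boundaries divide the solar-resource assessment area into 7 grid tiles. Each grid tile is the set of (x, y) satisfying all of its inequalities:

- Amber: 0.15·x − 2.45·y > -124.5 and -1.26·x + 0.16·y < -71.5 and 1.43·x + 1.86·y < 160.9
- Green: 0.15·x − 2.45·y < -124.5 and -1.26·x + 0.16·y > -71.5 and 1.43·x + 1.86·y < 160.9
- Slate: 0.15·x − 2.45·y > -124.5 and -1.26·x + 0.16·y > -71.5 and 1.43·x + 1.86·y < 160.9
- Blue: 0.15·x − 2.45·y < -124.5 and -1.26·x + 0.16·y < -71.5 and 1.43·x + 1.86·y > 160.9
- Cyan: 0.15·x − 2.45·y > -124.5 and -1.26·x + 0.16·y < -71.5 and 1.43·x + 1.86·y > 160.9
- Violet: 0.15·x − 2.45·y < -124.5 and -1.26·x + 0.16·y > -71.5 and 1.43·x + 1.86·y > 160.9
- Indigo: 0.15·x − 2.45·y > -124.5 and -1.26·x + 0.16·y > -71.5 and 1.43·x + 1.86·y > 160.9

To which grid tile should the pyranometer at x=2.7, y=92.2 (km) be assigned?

0.15·2.7 − 2.45·92.2 = -225.485, which is < -124.5
-1.26·2.7 + 0.16·92.2 = 11.350, which is > -71.5
1.43·2.7 + 1.86·92.2 = 175.353, which is > 160.9
This sign pattern matches Violet.

Violet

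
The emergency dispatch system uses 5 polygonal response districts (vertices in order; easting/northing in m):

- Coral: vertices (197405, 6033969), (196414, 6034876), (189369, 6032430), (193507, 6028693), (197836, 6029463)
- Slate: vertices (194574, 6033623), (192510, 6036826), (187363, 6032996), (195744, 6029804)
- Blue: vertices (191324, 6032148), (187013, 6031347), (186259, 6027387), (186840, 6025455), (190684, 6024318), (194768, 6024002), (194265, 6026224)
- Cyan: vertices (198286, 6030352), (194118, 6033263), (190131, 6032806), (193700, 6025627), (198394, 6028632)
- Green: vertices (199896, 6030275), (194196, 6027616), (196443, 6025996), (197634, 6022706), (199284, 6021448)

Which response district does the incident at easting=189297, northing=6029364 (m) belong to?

Cast a ray rightward from (189297, 6029364). For each polygon, the edges (by vertex number in listed order) whose endpoints lie on opposite sides of northing = 6029364, where each meets that height, and whether that is right or left of the point:
Coral: 3–4 at easting≈192764.0 (right), 4–5 at easting≈197279.4 (right) → 2 crossings.
Slate: no edge straddles that height → 0 crossings.
Blue: 2–3 at easting≈186635.4 (left), 7–1 at easting≈192706.1 (right) → 1 crossing.
Cyan: 3–4 at easting≈191842.2 (right), 5–1 at easting≈198348.0 (right) → 2 crossings.
Green: 1–2 at easting≈197943.1 (right), 5–1 at easting≈199832.8 (right) → 2 crossings.
Only Blue has an odd count, so the point is inside Blue.

Blue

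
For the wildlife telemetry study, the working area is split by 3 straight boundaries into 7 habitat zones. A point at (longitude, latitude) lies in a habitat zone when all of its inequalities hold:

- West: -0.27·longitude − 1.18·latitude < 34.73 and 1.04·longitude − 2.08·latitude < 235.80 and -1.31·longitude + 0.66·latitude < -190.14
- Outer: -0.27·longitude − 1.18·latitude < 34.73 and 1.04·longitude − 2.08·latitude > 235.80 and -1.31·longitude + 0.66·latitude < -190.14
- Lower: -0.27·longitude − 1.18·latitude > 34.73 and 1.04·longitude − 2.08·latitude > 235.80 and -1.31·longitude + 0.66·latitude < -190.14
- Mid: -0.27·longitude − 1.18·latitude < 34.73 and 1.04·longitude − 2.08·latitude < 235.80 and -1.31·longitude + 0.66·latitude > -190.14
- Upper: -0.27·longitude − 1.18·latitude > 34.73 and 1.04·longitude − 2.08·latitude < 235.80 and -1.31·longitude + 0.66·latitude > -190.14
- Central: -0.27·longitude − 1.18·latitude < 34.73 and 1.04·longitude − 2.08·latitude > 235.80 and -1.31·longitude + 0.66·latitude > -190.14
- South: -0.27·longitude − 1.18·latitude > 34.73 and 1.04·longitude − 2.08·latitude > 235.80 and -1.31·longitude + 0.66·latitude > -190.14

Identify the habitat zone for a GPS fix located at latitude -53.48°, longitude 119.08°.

-0.27·119.08 − 1.18·-53.48 = 30.955, which is < 34.73
1.04·119.08 − 2.08·-53.48 = 235.082, which is < 235.80
-1.31·119.08 + 0.66·-53.48 = -191.292, which is < -190.14
This sign pattern matches West.

West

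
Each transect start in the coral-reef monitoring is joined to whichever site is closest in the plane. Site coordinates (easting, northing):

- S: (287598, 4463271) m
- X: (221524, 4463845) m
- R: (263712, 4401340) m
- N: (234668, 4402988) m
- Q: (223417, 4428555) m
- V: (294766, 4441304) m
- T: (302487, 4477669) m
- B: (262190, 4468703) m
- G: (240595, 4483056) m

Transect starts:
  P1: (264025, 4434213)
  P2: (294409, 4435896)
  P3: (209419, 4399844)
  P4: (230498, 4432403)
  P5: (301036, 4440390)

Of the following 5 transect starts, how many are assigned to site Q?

P1 → V
P2 → V
P3 → N
P4 → Q
P5 → V
1 of the 5 goes to Q.

1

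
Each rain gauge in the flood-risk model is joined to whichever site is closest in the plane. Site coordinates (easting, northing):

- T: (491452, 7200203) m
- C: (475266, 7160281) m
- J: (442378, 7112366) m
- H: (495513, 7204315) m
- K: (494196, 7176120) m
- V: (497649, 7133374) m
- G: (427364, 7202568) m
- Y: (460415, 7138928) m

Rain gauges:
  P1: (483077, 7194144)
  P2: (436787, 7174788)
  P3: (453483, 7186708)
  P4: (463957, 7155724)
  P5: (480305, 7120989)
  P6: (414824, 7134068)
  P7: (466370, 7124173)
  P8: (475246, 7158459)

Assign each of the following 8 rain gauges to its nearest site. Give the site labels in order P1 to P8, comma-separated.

P1 → T (d²=106852106.00)
P2 → G (d²=860521329.00)
P3 → G (d²=933741761.00)
P4 → C (d²=148659730.00)
P5 → V (d²=454202561.00)
P6 → J (d²=1230199720.00)
P7 → Y (d²=253172050.00)
P8 → C (d²=3320084.00)

T, G, G, C, V, J, Y, C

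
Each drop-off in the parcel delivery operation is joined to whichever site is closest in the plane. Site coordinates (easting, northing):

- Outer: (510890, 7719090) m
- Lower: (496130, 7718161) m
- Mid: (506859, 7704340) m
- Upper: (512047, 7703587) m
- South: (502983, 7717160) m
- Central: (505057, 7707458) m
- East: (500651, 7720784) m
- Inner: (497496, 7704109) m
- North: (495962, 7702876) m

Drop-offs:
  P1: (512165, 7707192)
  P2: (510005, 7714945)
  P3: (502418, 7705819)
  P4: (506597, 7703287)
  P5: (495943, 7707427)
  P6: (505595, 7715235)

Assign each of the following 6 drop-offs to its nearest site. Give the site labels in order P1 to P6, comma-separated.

P1 → Upper (d²=13009949.00)
P2 → Outer (d²=17964250.00)
P3 → Central (d²=9650642.00)
P4 → Mid (d²=1177453.00)
P5 → Inner (d²=13420933.00)
P6 → South (d²=10528169.00)

Upper, Outer, Central, Mid, Inner, South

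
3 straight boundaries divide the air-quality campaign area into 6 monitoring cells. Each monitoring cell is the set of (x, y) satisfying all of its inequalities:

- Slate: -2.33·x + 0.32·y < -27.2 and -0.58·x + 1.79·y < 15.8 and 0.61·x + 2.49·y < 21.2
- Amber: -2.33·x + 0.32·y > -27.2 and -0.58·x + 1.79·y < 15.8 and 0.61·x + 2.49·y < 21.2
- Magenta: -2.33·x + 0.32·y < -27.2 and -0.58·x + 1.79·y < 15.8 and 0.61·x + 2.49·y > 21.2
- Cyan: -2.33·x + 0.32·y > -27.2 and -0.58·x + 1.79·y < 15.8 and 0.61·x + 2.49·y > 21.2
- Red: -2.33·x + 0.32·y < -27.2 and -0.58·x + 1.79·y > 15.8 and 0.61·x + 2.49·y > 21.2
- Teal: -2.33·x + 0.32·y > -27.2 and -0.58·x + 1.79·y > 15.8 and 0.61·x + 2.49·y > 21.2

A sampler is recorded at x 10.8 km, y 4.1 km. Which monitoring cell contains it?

-2.33·10.8 + 0.32·4.1 = -23.852, which is > -27.2
-0.58·10.8 + 1.79·4.1 = 1.075, which is < 15.8
0.61·10.8 + 2.49·4.1 = 16.797, which is < 21.2
This sign pattern matches Amber.

Amber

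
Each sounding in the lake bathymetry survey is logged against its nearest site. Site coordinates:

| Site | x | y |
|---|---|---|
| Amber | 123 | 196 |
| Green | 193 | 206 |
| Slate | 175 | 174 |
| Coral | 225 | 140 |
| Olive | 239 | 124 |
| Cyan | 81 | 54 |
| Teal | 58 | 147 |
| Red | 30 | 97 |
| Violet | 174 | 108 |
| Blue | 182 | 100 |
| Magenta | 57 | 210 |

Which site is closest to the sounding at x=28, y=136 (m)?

Squared distances to each site:
Amber: 12625.000; Green: 32125.000; Slate: 23053.000; Coral: 38825.000; Olive: 44665.000; Cyan: 9533.000; Teal: 1021.000; Red: 1525.000; Violet: 22100.000; Blue: 25012.000; Magenta: 6317.000.
Minimum at Teal.

Teal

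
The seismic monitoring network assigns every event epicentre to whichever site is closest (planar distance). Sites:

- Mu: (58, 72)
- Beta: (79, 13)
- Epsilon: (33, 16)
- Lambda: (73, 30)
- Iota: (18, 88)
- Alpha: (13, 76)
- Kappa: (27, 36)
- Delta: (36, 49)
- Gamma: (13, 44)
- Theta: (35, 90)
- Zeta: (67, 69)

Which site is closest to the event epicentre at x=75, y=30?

Lambda

Squared distances to each site:
Mu: 2053.000; Beta: 305.000; Epsilon: 1960.000; Lambda: 4.000; Iota: 6613.000; Alpha: 5960.000; Kappa: 2340.000; Delta: 1882.000; Gamma: 4040.000; Theta: 5200.000; Zeta: 1585.000.
Minimum at Lambda.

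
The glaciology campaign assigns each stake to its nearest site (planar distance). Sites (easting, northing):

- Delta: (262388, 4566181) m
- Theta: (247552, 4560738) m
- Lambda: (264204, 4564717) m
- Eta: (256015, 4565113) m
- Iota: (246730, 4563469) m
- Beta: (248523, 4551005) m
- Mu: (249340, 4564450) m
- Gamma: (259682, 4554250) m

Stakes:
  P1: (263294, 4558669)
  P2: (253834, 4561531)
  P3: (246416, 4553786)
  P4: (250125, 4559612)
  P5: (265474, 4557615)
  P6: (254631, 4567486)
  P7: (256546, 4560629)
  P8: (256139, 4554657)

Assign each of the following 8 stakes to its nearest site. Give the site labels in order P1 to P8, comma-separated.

Gamma, Eta, Beta, Theta, Gamma, Eta, Eta, Gamma

P1 → Gamma (d²=32574105.00)
P2 → Eta (d²=17587485.00)
P3 → Beta (d²=12173410.00)
P4 → Theta (d²=7888205.00)
P5 → Gamma (d²=44870489.00)
P6 → Eta (d²=7546585.00)
P7 → Eta (d²=20388217.00)
P8 → Gamma (d²=12718498.00)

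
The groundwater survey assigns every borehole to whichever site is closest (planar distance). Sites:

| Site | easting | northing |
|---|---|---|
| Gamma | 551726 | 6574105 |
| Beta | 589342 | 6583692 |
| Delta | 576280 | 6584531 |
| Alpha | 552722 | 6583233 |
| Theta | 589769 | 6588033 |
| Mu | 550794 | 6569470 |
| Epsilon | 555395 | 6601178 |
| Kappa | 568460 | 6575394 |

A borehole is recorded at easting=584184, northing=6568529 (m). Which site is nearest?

Squared distances to each site:
Gamma: 1084613540.000; Beta: 256521533.000; Delta: 318537220.000; Alpha: 1206065060.000; Theta: 411598241.000; Mu: 1115777581.000; Epsilon: 1894763722.000; Kappa: 294372401.000.
Minimum at Beta.

Beta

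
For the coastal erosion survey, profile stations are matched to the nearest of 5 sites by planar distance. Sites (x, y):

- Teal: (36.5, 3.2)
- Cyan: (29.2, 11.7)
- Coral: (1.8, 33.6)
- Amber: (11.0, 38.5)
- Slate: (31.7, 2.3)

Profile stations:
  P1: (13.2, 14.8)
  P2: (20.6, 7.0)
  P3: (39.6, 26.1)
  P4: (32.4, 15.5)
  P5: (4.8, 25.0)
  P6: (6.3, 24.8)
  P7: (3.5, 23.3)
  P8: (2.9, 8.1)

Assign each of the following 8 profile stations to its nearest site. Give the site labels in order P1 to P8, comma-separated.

Cyan, Cyan, Cyan, Cyan, Coral, Coral, Coral, Coral

P1 → Cyan (d²=265.61)
P2 → Cyan (d²=96.05)
P3 → Cyan (d²=315.52)
P4 → Cyan (d²=24.68)
P5 → Coral (d²=82.96)
P6 → Coral (d²=97.69)
P7 → Coral (d²=108.98)
P8 → Coral (d²=651.46)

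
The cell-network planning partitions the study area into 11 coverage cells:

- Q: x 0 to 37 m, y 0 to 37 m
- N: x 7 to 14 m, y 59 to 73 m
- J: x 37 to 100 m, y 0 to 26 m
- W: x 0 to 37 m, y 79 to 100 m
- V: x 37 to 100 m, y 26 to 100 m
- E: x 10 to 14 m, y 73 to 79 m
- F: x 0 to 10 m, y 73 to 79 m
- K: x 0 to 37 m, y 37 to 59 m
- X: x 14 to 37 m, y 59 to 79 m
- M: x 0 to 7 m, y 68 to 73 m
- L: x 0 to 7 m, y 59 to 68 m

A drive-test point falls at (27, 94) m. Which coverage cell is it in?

W

The point has x = 27 and y = 94.
Only W satisfies 0 ≤ x ≤ 37 and 79 ≤ y ≤ 100.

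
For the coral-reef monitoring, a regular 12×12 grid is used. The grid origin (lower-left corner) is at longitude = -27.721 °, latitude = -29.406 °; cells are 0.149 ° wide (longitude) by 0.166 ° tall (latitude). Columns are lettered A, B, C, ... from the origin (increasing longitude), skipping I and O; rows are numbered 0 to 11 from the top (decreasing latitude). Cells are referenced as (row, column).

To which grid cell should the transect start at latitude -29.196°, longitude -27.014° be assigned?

(10, E)

Column index: ⌊(-27.014 − -27.721) / 0.149⌋ = ⌊4.745⌋ = 4 → column E
Row offset from origin: ⌊(-29.196 − -29.406) / 0.166⌋ = ⌊1.265⌋ = 1 → row 10 (counted from top)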